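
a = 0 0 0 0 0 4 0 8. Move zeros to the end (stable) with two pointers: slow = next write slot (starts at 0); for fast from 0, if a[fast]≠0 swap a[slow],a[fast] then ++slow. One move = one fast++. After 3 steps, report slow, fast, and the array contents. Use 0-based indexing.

slow=0, fast=3, a=[0, 0, 0, 0, 0, 4, 0, 8]

slow=0 fast=0: a[fast]=0, fast++
slow=0 fast=1: a[fast]=0, fast++
slow=0 fast=2: a[fast]=0, fast++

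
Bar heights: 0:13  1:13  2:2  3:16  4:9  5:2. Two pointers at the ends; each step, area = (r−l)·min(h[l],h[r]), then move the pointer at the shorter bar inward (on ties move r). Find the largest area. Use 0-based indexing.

max area = 39

l=0 r=5: min(13,2)*5=10 best=10 *, r--
l=0 r=4: min(13,9)*4=36 best=36 *, r--
l=0 r=3: min(13,16)*3=39 best=39 *, l++
l=1 r=3: min(13,16)*2=26 best=39, l++
l=2 r=3: min(2,16)*1=2 best=39, l++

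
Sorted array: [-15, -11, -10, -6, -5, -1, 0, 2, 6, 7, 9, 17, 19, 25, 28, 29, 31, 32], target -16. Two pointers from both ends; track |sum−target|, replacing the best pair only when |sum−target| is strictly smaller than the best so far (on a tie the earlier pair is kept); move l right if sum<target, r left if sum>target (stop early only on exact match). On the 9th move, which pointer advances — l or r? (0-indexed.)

l=0 r=17: -15+32=17 d=33 *, r--
l=0 r=16: -15+31=16 d=32 *, r--
l=0 r=15: -15+29=14 d=30 *, r--
l=0 r=14: -15+28=13 d=29 *, r--
l=0 r=13: -15+25=10 d=26 *, r--
l=0 r=12: -15+19=4 d=20 *, r--
l=0 r=11: -15+17=2 d=18 *, r--
l=0 r=10: -15+9=-6 d=10 *, r--
l=0 r=9: -15+7=-8 d=8 *, r--

r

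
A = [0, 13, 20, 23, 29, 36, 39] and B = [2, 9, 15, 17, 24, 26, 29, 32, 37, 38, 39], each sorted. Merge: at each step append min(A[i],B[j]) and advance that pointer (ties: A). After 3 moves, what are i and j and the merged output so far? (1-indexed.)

i=2, j=3, merged so far=[0, 2, 9]

i=1 j=1: A[i]=0<=B[j]=2 take 0, i++
i=2 j=1: A[i]=13>B[j]=2 take 2, j++
i=2 j=2: A[i]=13>B[j]=9 take 9, j++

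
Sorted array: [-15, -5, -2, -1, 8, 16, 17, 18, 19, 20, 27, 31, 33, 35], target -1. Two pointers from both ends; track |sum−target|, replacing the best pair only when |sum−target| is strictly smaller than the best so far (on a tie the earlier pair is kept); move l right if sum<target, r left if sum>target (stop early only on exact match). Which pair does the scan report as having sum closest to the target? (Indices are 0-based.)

l=0 r=13: -15+35=20 d=21 *, r--
l=0 r=12: -15+33=18 d=19 *, r--
l=0 r=11: -15+31=16 d=17 *, r--
l=0 r=10: -15+27=12 d=13 *, r--
l=0 r=9: -15+20=5 d=6 *, r--
l=0 r=8: -15+19=4 d=5 *, r--
l=0 r=7: -15+18=3 d=4 *, r--
l=0 r=6: -15+17=2 d=3 *, r--
l=0 r=5: -15+16=1 d=2 *, r--
l=0 r=4: -15+8=-7 d=6, l++
l=1 r=4: -5+8=3 d=4, r--
l=1 r=3: -5+-1=-6 d=5, l++
l=2 r=3: -2+-1=-3 d=2, l++

pair (-15, 16) with sum 1 (|Δ|=2)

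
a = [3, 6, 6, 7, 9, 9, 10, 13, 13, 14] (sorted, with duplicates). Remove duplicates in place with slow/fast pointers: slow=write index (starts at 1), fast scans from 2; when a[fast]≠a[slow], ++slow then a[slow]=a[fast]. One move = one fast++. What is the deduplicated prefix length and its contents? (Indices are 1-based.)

length 7; prefix = [3, 6, 7, 9, 10, 13, 14]

slow=1 fast=2: a[fast]=6≠a[slow]=3 write a[2]=6, slow++,fast++
slow=2 fast=3: a[fast]=6=a[slow] dup, fast++
slow=2 fast=4: a[fast]=7≠a[slow]=6 write a[3]=7, slow++,fast++
slow=3 fast=5: a[fast]=9≠a[slow]=7 write a[4]=9, slow++,fast++
slow=4 fast=6: a[fast]=9=a[slow] dup, fast++
slow=4 fast=7: a[fast]=10≠a[slow]=9 write a[5]=10, slow++,fast++
slow=5 fast=8: a[fast]=13≠a[slow]=10 write a[6]=13, slow++,fast++
slow=6 fast=9: a[fast]=13=a[slow] dup, fast++
slow=6 fast=10: a[fast]=14≠a[slow]=13 write a[7]=14, slow++,fast++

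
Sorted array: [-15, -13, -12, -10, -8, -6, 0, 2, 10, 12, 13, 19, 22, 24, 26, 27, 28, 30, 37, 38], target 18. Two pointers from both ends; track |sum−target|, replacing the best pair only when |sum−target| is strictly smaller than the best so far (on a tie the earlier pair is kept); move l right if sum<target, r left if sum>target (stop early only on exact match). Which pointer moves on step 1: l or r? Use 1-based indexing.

[1,20] -15+38=23 d=5 * → r--

r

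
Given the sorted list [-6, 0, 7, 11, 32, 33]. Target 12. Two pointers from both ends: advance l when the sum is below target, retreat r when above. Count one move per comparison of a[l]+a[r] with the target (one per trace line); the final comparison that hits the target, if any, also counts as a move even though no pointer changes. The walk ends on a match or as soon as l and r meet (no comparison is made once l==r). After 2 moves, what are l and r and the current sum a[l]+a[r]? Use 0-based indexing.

l=0, r=3, sum=5

l=0 r=5: -6+33=27 >12, r--
l=0 r=4: -6+32=26 >12, r--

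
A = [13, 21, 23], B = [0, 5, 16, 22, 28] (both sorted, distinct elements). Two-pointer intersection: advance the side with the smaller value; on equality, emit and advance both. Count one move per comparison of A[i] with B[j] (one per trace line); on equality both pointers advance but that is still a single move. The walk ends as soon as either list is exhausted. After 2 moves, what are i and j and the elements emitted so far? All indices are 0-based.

i=0 j=0: 13>0, j++
i=0 j=1: 13>5, j++

i=0, j=2, emitted=[]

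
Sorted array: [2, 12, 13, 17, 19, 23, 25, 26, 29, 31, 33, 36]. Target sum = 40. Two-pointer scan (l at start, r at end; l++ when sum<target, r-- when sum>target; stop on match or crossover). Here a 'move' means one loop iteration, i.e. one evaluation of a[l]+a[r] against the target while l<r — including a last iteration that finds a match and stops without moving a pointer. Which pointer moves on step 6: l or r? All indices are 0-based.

l

l=0 r=11: 2+36=38 <40, l++
l=1 r=11: 12+36=48 >40, r--
l=1 r=10: 12+33=45 >40, r--
l=1 r=9: 12+31=43 >40, r--
l=1 r=8: 12+29=41 >40, r--
l=1 r=7: 12+26=38 <40, l++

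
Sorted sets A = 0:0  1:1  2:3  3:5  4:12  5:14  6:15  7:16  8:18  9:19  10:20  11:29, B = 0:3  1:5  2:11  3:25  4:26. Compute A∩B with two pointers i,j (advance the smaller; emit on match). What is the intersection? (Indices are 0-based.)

intersection = [3, 5]

[i=0,j=0] 0<3 → i++
[i=1,j=0] 1<3 → i++
[i=2,j=0] 3==3 emit → i++,j++
[i=3,j=1] 5==5 emit → i++,j++
[i=4,j=2] 12>11 → j++
[i=4,j=3] 12<25 → i++
[i=5,j=3] 14<25 → i++
[i=6,j=3] 15<25 → i++
[i=7,j=3] 16<25 → i++
[i=8,j=3] 18<25 → i++
[i=9,j=3] 19<25 → i++
[i=10,j=3] 20<25 → i++
[i=11,j=3] 29>25 → j++
[i=11,j=4] 29>26 → j++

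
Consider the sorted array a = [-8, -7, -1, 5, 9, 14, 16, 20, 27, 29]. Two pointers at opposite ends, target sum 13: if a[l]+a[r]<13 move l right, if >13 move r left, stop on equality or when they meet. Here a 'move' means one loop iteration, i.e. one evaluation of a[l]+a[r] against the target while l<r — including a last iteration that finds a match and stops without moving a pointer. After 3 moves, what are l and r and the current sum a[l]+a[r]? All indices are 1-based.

[1,10] -8+29=21 >13 → r--
[1,9] -8+27=19 >13 → r--
[1,8] -8+20=12 <13 → l++

l=2, r=8, sum=13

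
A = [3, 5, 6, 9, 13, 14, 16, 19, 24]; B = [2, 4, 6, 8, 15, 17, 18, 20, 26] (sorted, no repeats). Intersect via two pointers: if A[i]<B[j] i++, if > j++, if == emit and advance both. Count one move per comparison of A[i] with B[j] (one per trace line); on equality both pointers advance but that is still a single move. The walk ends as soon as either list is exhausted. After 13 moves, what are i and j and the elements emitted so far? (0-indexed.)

[i=0,j=0] 3>2 → j++
[i=0,j=1] 3<4 → i++
[i=1,j=1] 5>4 → j++
[i=1,j=2] 5<6 → i++
[i=2,j=2] 6==6 emit → i++,j++
[i=3,j=3] 9>8 → j++
[i=3,j=4] 9<15 → i++
[i=4,j=4] 13<15 → i++
[i=5,j=4] 14<15 → i++
[i=6,j=4] 16>15 → j++
[i=6,j=5] 16<17 → i++
[i=7,j=5] 19>17 → j++
[i=7,j=6] 19>18 → j++

i=7, j=7, emitted=[6]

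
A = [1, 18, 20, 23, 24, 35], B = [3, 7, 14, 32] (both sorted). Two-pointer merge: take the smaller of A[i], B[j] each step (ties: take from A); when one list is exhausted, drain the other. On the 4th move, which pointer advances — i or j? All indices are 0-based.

[i=0,j=0] A[i]=1<=B[j]=3 take 1 → i++
[i=1,j=0] A[i]=18>B[j]=3 take 3 → j++
[i=1,j=1] A[i]=18>B[j]=7 take 7 → j++
[i=1,j=2] A[i]=18>B[j]=14 take 14 → j++

j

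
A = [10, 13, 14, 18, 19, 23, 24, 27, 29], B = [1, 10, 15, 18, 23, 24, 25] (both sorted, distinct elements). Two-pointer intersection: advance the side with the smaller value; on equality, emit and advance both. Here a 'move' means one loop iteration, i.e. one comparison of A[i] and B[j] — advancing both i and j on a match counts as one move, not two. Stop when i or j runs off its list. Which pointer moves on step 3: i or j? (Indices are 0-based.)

[i=0,j=0] 10>1 → j++
[i=0,j=1] 10==10 emit → i++,j++
[i=1,j=2] 13<15 → i++

i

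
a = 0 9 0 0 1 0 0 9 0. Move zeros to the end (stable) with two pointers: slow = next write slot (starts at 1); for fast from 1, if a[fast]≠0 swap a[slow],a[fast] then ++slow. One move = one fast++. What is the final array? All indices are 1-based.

[9, 1, 9, 0, 0, 0, 0, 0, 0]

slow=1 fast=1: a[fast]=0, fast++
slow=1 fast=2: a[fast]=9≠0 swap→a[1]=9, slow++,fast++
slow=2 fast=3: a[fast]=0, fast++
slow=2 fast=4: a[fast]=0, fast++
slow=2 fast=5: a[fast]=1≠0 swap→a[2]=1, slow++,fast++
slow=3 fast=6: a[fast]=0, fast++
slow=3 fast=7: a[fast]=0, fast++
slow=3 fast=8: a[fast]=9≠0 swap→a[3]=9, slow++,fast++
slow=4 fast=9: a[fast]=0, fast++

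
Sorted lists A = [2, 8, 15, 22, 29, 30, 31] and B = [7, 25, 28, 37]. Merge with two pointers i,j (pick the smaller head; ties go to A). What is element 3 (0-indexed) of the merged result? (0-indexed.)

[i=0,j=0] A[i]=2<=B[j]=7 take 2 → i++
[i=1,j=0] A[i]=8>B[j]=7 take 7 → j++
[i=1,j=1] A[i]=8<=B[j]=25 take 8 → i++
[i=2,j=1] A[i]=15<=B[j]=25 take 15 → i++
[i=3,j=1] A[i]=22<=B[j]=25 take 22 → i++
[i=4,j=1] A[i]=29>B[j]=25 take 25 → j++
[i=4,j=2] A[i]=29>B[j]=28 take 28 → j++
[i=4,j=3] A[i]=29<=B[j]=37 take 29 → i++
[i=5,j=3] A[i]=30<=B[j]=37 take 30 → i++
[i=6,j=3] A[i]=31<=B[j]=37 take 31 → i++
[i=7,j=3] A done, take B[j]=37 → j++

merged[3] = 15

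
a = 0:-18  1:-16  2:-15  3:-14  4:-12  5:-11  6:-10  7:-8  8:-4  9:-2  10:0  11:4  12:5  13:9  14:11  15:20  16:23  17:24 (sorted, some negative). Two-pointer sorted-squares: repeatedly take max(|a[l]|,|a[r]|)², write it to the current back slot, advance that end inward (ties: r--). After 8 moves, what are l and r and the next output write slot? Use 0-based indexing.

l=0 r=17: |-18|<=|24| out[17]=576, r--
l=0 r=16: |-18|<=|23| out[16]=529, r--
l=0 r=15: |-18|<=|20| out[15]=400, r--
l=0 r=14: |-18|>|11| out[14]=324, l++
l=1 r=14: |-16|>|11| out[13]=256, l++
l=2 r=14: |-15|>|11| out[12]=225, l++
l=3 r=14: |-14|>|11| out[11]=196, l++
l=4 r=14: |-12|>|11| out[10]=144, l++

l=5, r=14, next write slot=9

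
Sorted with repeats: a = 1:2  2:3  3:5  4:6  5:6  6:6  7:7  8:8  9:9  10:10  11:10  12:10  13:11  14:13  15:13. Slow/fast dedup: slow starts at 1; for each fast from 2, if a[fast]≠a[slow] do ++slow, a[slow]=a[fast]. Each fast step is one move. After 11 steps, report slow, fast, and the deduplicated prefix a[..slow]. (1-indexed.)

slow=8, fast=13, prefix=[2, 3, 5, 6, 7, 8, 9, 10]

slow=1 fast=2: a[fast]=3≠a[slow]=2 write a[2]=3, slow++,fast++
slow=2 fast=3: a[fast]=5≠a[slow]=3 write a[3]=5, slow++,fast++
slow=3 fast=4: a[fast]=6≠a[slow]=5 write a[4]=6, slow++,fast++
slow=4 fast=5: a[fast]=6=a[slow] dup, fast++
slow=4 fast=6: a[fast]=6=a[slow] dup, fast++
slow=4 fast=7: a[fast]=7≠a[slow]=6 write a[5]=7, slow++,fast++
slow=5 fast=8: a[fast]=8≠a[slow]=7 write a[6]=8, slow++,fast++
slow=6 fast=9: a[fast]=9≠a[slow]=8 write a[7]=9, slow++,fast++
slow=7 fast=10: a[fast]=10≠a[slow]=9 write a[8]=10, slow++,fast++
slow=8 fast=11: a[fast]=10=a[slow] dup, fast++
slow=8 fast=12: a[fast]=10=a[slow] dup, fast++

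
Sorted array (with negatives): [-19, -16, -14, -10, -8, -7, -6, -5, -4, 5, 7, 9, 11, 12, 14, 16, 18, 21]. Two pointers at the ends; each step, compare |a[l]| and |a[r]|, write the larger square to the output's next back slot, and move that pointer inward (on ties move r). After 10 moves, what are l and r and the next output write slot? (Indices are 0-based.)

l=4, r=11, next write slot=7

[0,17] |-19|<=|21| out[17]=441 → r--
[0,16] |-19|>|18| out[16]=361 → l++
[1,16] |-16|<=|18| out[15]=324 → r--
[1,15] |-16|<=|16| out[14]=256 → r--
[1,14] |-16|>|14| out[13]=256 → l++
[2,14] |-14|<=|14| out[12]=196 → r--
[2,13] |-14|>|12| out[11]=196 → l++
[3,13] |-10|<=|12| out[10]=144 → r--
[3,12] |-10|<=|11| out[9]=121 → r--
[3,11] |-10|>|9| out[8]=100 → l++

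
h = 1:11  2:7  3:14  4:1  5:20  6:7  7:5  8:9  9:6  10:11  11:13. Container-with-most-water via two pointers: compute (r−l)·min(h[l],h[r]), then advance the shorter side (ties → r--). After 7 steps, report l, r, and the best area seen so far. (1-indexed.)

l=3, r=6, best area=110

l=1 r=11: min(11,13)*10=110 best=110 *, l++
l=2 r=11: min(7,13)*9=63 best=110, l++
l=3 r=11: min(14,13)*8=104 best=110, r--
l=3 r=10: min(14,11)*7=77 best=110, r--
l=3 r=9: min(14,6)*6=36 best=110, r--
l=3 r=8: min(14,9)*5=45 best=110, r--
l=3 r=7: min(14,5)*4=20 best=110, r--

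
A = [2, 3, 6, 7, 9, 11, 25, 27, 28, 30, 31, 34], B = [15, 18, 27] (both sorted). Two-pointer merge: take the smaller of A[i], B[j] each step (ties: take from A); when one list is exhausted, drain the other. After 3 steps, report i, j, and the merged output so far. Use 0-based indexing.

i=0 j=0: A[i]=2<=B[j]=15 take 2, i++
i=1 j=0: A[i]=3<=B[j]=15 take 3, i++
i=2 j=0: A[i]=6<=B[j]=15 take 6, i++

i=3, j=0, merged so far=[2, 3, 6]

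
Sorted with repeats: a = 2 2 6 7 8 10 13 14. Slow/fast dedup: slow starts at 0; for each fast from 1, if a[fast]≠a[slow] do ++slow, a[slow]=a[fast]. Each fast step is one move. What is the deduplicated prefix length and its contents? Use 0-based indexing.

(s=0,f=1) a[fast]=2=a[slow] dup → fast++
(s=0,f=2) a[fast]=6≠a[slow]=2 write a[1]=6 → slow++,fast++
(s=1,f=3) a[fast]=7≠a[slow]=6 write a[2]=7 → slow++,fast++
(s=2,f=4) a[fast]=8≠a[slow]=7 write a[3]=8 → slow++,fast++
(s=3,f=5) a[fast]=10≠a[slow]=8 write a[4]=10 → slow++,fast++
(s=4,f=6) a[fast]=13≠a[slow]=10 write a[5]=13 → slow++,fast++
(s=5,f=7) a[fast]=14≠a[slow]=13 write a[6]=14 → slow++,fast++

length 7; prefix = [2, 6, 7, 8, 10, 13, 14]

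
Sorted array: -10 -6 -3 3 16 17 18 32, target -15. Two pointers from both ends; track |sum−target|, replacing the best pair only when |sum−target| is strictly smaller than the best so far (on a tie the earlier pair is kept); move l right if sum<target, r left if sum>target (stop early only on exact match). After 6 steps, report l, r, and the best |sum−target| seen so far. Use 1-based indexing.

l=1 r=8: -10+32=22 d=37 *, r--
l=1 r=7: -10+18=8 d=23 *, r--
l=1 r=6: -10+17=7 d=22 *, r--
l=1 r=5: -10+16=6 d=21 *, r--
l=1 r=4: -10+3=-7 d=8 *, r--
l=1 r=3: -10+-3=-13 d=2 *, r--

l=1, r=2, best |Δ|=2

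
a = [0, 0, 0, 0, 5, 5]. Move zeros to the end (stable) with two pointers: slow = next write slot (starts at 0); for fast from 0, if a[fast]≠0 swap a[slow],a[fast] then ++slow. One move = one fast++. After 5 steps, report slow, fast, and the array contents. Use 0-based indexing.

slow=0 fast=0: a[fast]=0, fast++
slow=0 fast=1: a[fast]=0, fast++
slow=0 fast=2: a[fast]=0, fast++
slow=0 fast=3: a[fast]=0, fast++
slow=0 fast=4: a[fast]=5≠0 swap→a[0]=5, slow++,fast++

slow=1, fast=5, a=[5, 0, 0, 0, 0, 5]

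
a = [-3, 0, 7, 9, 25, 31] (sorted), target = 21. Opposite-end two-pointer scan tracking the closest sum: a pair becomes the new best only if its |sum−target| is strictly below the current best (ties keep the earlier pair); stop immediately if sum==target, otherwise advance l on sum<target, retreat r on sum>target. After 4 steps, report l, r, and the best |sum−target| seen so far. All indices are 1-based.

[1,6] -3+31=28 d=7 * → r--
[1,5] -3+25=22 d=1 * → r--
[1,4] -3+9=6 d=15 → l++
[2,4] 0+9=9 d=12 → l++

l=3, r=4, best |Δ|=1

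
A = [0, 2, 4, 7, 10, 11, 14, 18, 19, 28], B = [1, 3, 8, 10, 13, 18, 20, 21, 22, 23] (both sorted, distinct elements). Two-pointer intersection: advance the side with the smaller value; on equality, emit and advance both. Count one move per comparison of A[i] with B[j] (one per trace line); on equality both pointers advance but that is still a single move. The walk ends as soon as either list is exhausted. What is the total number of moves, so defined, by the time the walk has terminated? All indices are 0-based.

[i=0,j=0] 0<1 → i++
[i=1,j=0] 2>1 → j++
[i=1,j=1] 2<3 → i++
[i=2,j=1] 4>3 → j++
[i=2,j=2] 4<8 → i++
[i=3,j=2] 7<8 → i++
[i=4,j=2] 10>8 → j++
[i=4,j=3] 10==10 emit → i++,j++
[i=5,j=4] 11<13 → i++
[i=6,j=4] 14>13 → j++
[i=6,j=5] 14<18 → i++
[i=7,j=5] 18==18 emit → i++,j++
[i=8,j=6] 19<20 → i++
[i=9,j=6] 28>20 → j++
[i=9,j=7] 28>21 → j++
[i=9,j=8] 28>22 → j++
[i=9,j=9] 28>23 → j++

17 moves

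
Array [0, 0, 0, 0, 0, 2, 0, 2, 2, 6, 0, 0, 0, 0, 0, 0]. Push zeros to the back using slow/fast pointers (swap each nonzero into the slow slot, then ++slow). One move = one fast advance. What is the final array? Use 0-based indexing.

[2, 2, 2, 6, 0, 0, 0, 0, 0, 0, 0, 0, 0, 0, 0, 0]

slow=0 fast=0: a[fast]=0, fast++
slow=0 fast=1: a[fast]=0, fast++
slow=0 fast=2: a[fast]=0, fast++
slow=0 fast=3: a[fast]=0, fast++
slow=0 fast=4: a[fast]=0, fast++
slow=0 fast=5: a[fast]=2≠0 swap→a[0]=2, slow++,fast++
slow=1 fast=6: a[fast]=0, fast++
slow=1 fast=7: a[fast]=2≠0 swap→a[1]=2, slow++,fast++
slow=2 fast=8: a[fast]=2≠0 swap→a[2]=2, slow++,fast++
slow=3 fast=9: a[fast]=6≠0 swap→a[3]=6, slow++,fast++
slow=4 fast=10: a[fast]=0, fast++
slow=4 fast=11: a[fast]=0, fast++
slow=4 fast=12: a[fast]=0, fast++
slow=4 fast=13: a[fast]=0, fast++
slow=4 fast=14: a[fast]=0, fast++
slow=4 fast=15: a[fast]=0, fast++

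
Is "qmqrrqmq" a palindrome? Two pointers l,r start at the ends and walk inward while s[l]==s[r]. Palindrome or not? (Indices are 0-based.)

[0,7] 'q'=='q' → l++,r--
[1,6] 'm'=='m' → l++,r--
[2,5] 'q'=='q' → l++,r--
[3,4] 'r'=='r' → l++,r--

palindrome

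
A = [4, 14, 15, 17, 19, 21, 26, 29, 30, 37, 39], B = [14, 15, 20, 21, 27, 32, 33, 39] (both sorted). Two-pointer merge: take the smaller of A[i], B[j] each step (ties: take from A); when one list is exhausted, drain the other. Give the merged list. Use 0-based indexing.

[i=0,j=0] A[i]=4<=B[j]=14 take 4 → i++
[i=1,j=0] A[i]=14<=B[j]=14 take 14 → i++
[i=2,j=0] A[i]=15>B[j]=14 take 14 → j++
[i=2,j=1] A[i]=15<=B[j]=15 take 15 → i++
[i=3,j=1] A[i]=17>B[j]=15 take 15 → j++
[i=3,j=2] A[i]=17<=B[j]=20 take 17 → i++
[i=4,j=2] A[i]=19<=B[j]=20 take 19 → i++
[i=5,j=2] A[i]=21>B[j]=20 take 20 → j++
[i=5,j=3] A[i]=21<=B[j]=21 take 21 → i++
[i=6,j=3] A[i]=26>B[j]=21 take 21 → j++
[i=6,j=4] A[i]=26<=B[j]=27 take 26 → i++
[i=7,j=4] A[i]=29>B[j]=27 take 27 → j++
[i=7,j=5] A[i]=29<=B[j]=32 take 29 → i++
[i=8,j=5] A[i]=30<=B[j]=32 take 30 → i++
[i=9,j=5] A[i]=37>B[j]=32 take 32 → j++
[i=9,j=6] A[i]=37>B[j]=33 take 33 → j++
[i=9,j=7] A[i]=37<=B[j]=39 take 37 → i++
[i=10,j=7] A[i]=39<=B[j]=39 take 39 → i++
[i=11,j=7] A done, take B[j]=39 → j++

[4, 14, 14, 15, 15, 17, 19, 20, 21, 21, 26, 27, 29, 30, 32, 33, 37, 39, 39]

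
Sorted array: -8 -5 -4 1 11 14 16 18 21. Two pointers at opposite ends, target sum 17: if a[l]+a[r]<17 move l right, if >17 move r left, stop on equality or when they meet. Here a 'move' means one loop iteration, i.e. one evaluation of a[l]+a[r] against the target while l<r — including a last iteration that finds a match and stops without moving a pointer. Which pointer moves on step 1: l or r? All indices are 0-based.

[0,8] -8+21=13 <17 → l++

l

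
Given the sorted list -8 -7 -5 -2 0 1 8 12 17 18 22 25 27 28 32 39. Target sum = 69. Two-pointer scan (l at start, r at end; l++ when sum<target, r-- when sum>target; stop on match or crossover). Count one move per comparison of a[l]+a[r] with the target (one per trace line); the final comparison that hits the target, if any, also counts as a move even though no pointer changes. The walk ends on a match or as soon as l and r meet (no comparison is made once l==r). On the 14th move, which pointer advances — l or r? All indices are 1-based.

l

[1,16] -8+39=31 <69 → l++
[2,16] -7+39=32 <69 → l++
[3,16] -5+39=34 <69 → l++
[4,16] -2+39=37 <69 → l++
[5,16] 0+39=39 <69 → l++
[6,16] 1+39=40 <69 → l++
[7,16] 8+39=47 <69 → l++
[8,16] 12+39=51 <69 → l++
[9,16] 17+39=56 <69 → l++
[10,16] 18+39=57 <69 → l++
[11,16] 22+39=61 <69 → l++
[12,16] 25+39=64 <69 → l++
[13,16] 27+39=66 <69 → l++
[14,16] 28+39=67 <69 → l++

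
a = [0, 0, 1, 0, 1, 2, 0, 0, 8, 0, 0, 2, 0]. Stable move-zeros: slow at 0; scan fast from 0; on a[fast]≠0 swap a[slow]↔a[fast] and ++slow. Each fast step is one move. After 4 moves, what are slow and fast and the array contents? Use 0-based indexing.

(s=0,f=0) a[fast]=0 → fast++
(s=0,f=1) a[fast]=0 → fast++
(s=0,f=2) a[fast]=1≠0 swap→a[0]=1 → slow++,fast++
(s=1,f=3) a[fast]=0 → fast++

slow=1, fast=4, a=[1, 0, 0, 0, 1, 2, 0, 0, 8, 0, 0, 2, 0]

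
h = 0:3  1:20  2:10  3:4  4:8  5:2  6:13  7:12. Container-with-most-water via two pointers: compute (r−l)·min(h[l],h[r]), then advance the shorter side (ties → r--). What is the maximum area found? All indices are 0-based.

max area = 72

l=0 r=7: min(3,12)*7=21 best=21 *, l++
l=1 r=7: min(20,12)*6=72 best=72 *, r--
l=1 r=6: min(20,13)*5=65 best=72, r--
l=1 r=5: min(20,2)*4=8 best=72, r--
l=1 r=4: min(20,8)*3=24 best=72, r--
l=1 r=3: min(20,4)*2=8 best=72, r--
l=1 r=2: min(20,10)*1=10 best=72, r--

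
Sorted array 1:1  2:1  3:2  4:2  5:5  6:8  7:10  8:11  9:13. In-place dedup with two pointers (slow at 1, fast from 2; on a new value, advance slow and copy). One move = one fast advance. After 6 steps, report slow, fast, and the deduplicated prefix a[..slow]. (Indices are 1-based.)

slow=1 fast=2: a[fast]=1=a[slow] dup, fast++
slow=1 fast=3: a[fast]=2≠a[slow]=1 write a[2]=2, slow++,fast++
slow=2 fast=4: a[fast]=2=a[slow] dup, fast++
slow=2 fast=5: a[fast]=5≠a[slow]=2 write a[3]=5, slow++,fast++
slow=3 fast=6: a[fast]=8≠a[slow]=5 write a[4]=8, slow++,fast++
slow=4 fast=7: a[fast]=10≠a[slow]=8 write a[5]=10, slow++,fast++

slow=5, fast=8, prefix=[1, 2, 5, 8, 10]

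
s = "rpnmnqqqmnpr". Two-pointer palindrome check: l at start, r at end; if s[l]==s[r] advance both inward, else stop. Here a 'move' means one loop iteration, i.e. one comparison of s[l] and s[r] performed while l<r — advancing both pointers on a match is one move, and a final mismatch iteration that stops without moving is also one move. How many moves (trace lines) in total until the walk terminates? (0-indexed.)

5 moves

[0,11] 'r'=='r' → l++,r--
[1,10] 'p'=='p' → l++,r--
[2,9] 'n'=='n' → l++,r--
[3,8] 'm'=='m' → l++,r--
[4,7] 'n'!='q' → stop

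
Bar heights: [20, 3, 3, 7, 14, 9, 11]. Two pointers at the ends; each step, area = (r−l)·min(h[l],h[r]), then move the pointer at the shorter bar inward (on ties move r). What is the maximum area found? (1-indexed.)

max area = 66

[1,7] min(20,11)*6=66 best=66 * → r--
[1,6] min(20,9)*5=45 best=66 → r--
[1,5] min(20,14)*4=56 best=66 → r--
[1,4] min(20,7)*3=21 best=66 → r--
[1,3] min(20,3)*2=6 best=66 → r--
[1,2] min(20,3)*1=3 best=66 → r--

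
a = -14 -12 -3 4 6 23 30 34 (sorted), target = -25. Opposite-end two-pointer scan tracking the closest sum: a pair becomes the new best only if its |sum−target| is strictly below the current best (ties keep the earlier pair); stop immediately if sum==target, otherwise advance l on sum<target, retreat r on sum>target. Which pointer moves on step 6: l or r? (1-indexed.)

[1,8] -14+34=20 d=45 * → r--
[1,7] -14+30=16 d=41 * → r--
[1,6] -14+23=9 d=34 * → r--
[1,5] -14+6=-8 d=17 * → r--
[1,4] -14+4=-10 d=15 * → r--
[1,3] -14+-3=-17 d=8 * → r--

r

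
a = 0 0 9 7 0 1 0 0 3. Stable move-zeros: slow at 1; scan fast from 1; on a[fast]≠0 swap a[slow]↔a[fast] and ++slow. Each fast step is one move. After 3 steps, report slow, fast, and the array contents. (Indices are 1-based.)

slow=1 fast=1: a[fast]=0, fast++
slow=1 fast=2: a[fast]=0, fast++
slow=1 fast=3: a[fast]=9≠0 swap→a[1]=9, slow++,fast++

slow=2, fast=4, a=[9, 0, 0, 7, 0, 1, 0, 0, 3]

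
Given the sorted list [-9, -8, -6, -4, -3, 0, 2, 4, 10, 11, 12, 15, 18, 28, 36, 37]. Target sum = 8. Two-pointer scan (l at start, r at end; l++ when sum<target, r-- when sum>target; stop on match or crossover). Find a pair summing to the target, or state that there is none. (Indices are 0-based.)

(-4, 12)

l=0 r=15: -9+37=28 >8, r--
l=0 r=14: -9+36=27 >8, r--
l=0 r=13: -9+28=19 >8, r--
l=0 r=12: -9+18=9 >8, r--
l=0 r=11: -9+15=6 <8, l++
l=1 r=11: -8+15=7 <8, l++
l=2 r=11: -6+15=9 >8, r--
l=2 r=10: -6+12=6 <8, l++
l=3 r=10: -4+12=8, found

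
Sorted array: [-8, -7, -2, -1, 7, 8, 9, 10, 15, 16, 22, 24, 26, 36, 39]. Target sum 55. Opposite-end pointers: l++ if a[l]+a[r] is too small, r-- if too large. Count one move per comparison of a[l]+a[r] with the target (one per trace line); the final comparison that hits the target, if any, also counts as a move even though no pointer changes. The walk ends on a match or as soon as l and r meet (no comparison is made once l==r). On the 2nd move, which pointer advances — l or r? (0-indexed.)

l=0 r=14: -8+39=31 <55, l++
l=1 r=14: -7+39=32 <55, l++

l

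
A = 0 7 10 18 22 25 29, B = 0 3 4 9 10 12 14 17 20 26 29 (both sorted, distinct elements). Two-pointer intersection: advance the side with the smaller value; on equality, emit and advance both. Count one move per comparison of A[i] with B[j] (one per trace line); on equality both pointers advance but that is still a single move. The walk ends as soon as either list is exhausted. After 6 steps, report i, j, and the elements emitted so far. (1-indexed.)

i=4, j=6, emitted=[0, 10]

[i=1,j=1] 0==0 emit → i++,j++
[i=2,j=2] 7>3 → j++
[i=2,j=3] 7>4 → j++
[i=2,j=4] 7<9 → i++
[i=3,j=4] 10>9 → j++
[i=3,j=5] 10==10 emit → i++,j++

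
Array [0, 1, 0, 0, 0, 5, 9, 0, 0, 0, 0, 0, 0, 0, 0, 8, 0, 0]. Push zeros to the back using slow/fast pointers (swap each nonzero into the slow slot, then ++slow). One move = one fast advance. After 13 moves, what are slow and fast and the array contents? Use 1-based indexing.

slow=4, fast=14, a=[1, 5, 9, 0, 0, 0, 0, 0, 0, 0, 0, 0, 0, 0, 0, 8, 0, 0]

(s=1,f=1) a[fast]=0 → fast++
(s=1,f=2) a[fast]=1≠0 swap→a[1]=1 → slow++,fast++
(s=2,f=3) a[fast]=0 → fast++
(s=2,f=4) a[fast]=0 → fast++
(s=2,f=5) a[fast]=0 → fast++
(s=2,f=6) a[fast]=5≠0 swap→a[2]=5 → slow++,fast++
(s=3,f=7) a[fast]=9≠0 swap→a[3]=9 → slow++,fast++
(s=4,f=8) a[fast]=0 → fast++
(s=4,f=9) a[fast]=0 → fast++
(s=4,f=10) a[fast]=0 → fast++
(s=4,f=11) a[fast]=0 → fast++
(s=4,f=12) a[fast]=0 → fast++
(s=4,f=13) a[fast]=0 → fast++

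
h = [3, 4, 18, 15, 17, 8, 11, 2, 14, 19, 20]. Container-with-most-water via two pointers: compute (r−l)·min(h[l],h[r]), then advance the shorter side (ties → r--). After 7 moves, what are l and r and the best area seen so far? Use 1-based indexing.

l=8, r=11, best area=144

l=1 r=11: min(3,20)*10=30 best=30 *, l++
l=2 r=11: min(4,20)*9=36 best=36 *, l++
l=3 r=11: min(18,20)*8=144 best=144 *, l++
l=4 r=11: min(15,20)*7=105 best=144, l++
l=5 r=11: min(17,20)*6=102 best=144, l++
l=6 r=11: min(8,20)*5=40 best=144, l++
l=7 r=11: min(11,20)*4=44 best=144, l++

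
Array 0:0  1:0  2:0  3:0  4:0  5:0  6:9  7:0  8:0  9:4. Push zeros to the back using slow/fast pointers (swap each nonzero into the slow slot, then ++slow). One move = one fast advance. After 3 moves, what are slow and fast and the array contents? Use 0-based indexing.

slow=0 fast=0: a[fast]=0, fast++
slow=0 fast=1: a[fast]=0, fast++
slow=0 fast=2: a[fast]=0, fast++

slow=0, fast=3, a=[0, 0, 0, 0, 0, 0, 9, 0, 0, 4]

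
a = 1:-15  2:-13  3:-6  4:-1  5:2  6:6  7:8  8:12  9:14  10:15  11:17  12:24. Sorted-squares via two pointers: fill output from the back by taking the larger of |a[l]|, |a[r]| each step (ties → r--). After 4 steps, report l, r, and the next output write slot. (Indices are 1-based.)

[1,12] |-15|<=|24| out[12]=576 → r--
[1,11] |-15|<=|17| out[11]=289 → r--
[1,10] |-15|<=|15| out[10]=225 → r--
[1,9] |-15|>|14| out[9]=225 → l++

l=2, r=9, next write slot=8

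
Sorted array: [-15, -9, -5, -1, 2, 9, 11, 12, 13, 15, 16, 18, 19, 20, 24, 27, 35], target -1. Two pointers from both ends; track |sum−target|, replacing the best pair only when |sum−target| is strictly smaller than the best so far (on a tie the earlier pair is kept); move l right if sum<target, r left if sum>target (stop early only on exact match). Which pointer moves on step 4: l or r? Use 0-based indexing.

l=0 r=16: -15+35=20 d=21 *, r--
l=0 r=15: -15+27=12 d=13 *, r--
l=0 r=14: -15+24=9 d=10 *, r--
l=0 r=13: -15+20=5 d=6 *, r--

r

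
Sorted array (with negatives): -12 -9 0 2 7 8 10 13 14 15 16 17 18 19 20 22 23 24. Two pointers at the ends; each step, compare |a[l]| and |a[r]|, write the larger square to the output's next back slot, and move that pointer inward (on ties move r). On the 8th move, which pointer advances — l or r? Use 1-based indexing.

l=1 r=18: |-12|<=|24| out[18]=576, r--
l=1 r=17: |-12|<=|23| out[17]=529, r--
l=1 r=16: |-12|<=|22| out[16]=484, r--
l=1 r=15: |-12|<=|20| out[15]=400, r--
l=1 r=14: |-12|<=|19| out[14]=361, r--
l=1 r=13: |-12|<=|18| out[13]=324, r--
l=1 r=12: |-12|<=|17| out[12]=289, r--
l=1 r=11: |-12|<=|16| out[11]=256, r--

r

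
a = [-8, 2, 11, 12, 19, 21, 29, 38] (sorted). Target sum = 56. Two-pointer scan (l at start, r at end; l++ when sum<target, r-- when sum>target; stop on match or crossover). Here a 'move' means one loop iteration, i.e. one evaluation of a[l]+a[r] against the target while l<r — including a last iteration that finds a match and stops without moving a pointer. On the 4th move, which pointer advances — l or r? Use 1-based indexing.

l=1 r=8: -8+38=30 <56, l++
l=2 r=8: 2+38=40 <56, l++
l=3 r=8: 11+38=49 <56, l++
l=4 r=8: 12+38=50 <56, l++

l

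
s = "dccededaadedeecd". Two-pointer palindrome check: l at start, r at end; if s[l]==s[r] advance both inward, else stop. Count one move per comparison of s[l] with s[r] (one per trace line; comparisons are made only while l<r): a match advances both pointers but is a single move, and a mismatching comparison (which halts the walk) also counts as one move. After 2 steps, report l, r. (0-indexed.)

[0,15] 'd'=='d' → l++,r--
[1,14] 'c'=='c' → l++,r--

l=2, r=13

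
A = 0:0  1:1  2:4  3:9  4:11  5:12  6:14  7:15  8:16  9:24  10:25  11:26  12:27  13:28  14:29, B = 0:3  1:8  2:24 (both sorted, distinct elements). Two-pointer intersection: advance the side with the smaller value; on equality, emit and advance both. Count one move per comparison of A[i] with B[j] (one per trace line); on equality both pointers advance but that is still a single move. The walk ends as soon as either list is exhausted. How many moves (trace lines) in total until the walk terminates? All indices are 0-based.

12 moves

[i=0,j=0] 0<3 → i++
[i=1,j=0] 1<3 → i++
[i=2,j=0] 4>3 → j++
[i=2,j=1] 4<8 → i++
[i=3,j=1] 9>8 → j++
[i=3,j=2] 9<24 → i++
[i=4,j=2] 11<24 → i++
[i=5,j=2] 12<24 → i++
[i=6,j=2] 14<24 → i++
[i=7,j=2] 15<24 → i++
[i=8,j=2] 16<24 → i++
[i=9,j=2] 24==24 emit → i++,j++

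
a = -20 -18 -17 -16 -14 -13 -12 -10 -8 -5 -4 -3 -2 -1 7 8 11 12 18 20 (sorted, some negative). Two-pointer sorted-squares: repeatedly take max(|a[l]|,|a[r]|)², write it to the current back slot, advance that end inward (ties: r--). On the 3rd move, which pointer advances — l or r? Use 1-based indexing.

l=1 r=20: |-20|<=|20| out[20]=400, r--
l=1 r=19: |-20|>|18| out[19]=400, l++
l=2 r=19: |-18|<=|18| out[18]=324, r--

r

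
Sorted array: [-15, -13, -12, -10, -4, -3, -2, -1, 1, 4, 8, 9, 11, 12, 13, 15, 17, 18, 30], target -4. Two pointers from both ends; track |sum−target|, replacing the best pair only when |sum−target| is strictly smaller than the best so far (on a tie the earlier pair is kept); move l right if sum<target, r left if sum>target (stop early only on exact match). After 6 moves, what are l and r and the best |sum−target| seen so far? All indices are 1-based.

l=1, r=13, best |Δ|=1

[1,19] -15+30=15 d=19 * → r--
[1,18] -15+18=3 d=7 * → r--
[1,17] -15+17=2 d=6 * → r--
[1,16] -15+15=0 d=4 * → r--
[1,15] -15+13=-2 d=2 * → r--
[1,14] -15+12=-3 d=1 * → r--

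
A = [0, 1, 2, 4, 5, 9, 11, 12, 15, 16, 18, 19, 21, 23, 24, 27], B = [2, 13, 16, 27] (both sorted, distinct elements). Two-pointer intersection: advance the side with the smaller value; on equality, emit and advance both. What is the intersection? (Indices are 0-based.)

[i=0,j=0] 0<2 → i++
[i=1,j=0] 1<2 → i++
[i=2,j=0] 2==2 emit → i++,j++
[i=3,j=1] 4<13 → i++
[i=4,j=1] 5<13 → i++
[i=5,j=1] 9<13 → i++
[i=6,j=1] 11<13 → i++
[i=7,j=1] 12<13 → i++
[i=8,j=1] 15>13 → j++
[i=8,j=2] 15<16 → i++
[i=9,j=2] 16==16 emit → i++,j++
[i=10,j=3] 18<27 → i++
[i=11,j=3] 19<27 → i++
[i=12,j=3] 21<27 → i++
[i=13,j=3] 23<27 → i++
[i=14,j=3] 24<27 → i++
[i=15,j=3] 27==27 emit → i++,j++

intersection = [2, 16, 27]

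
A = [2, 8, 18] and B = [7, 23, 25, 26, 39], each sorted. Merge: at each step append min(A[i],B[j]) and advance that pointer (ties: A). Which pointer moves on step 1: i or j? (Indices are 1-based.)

[i=1,j=1] A[i]=2<=B[j]=7 take 2 → i++

i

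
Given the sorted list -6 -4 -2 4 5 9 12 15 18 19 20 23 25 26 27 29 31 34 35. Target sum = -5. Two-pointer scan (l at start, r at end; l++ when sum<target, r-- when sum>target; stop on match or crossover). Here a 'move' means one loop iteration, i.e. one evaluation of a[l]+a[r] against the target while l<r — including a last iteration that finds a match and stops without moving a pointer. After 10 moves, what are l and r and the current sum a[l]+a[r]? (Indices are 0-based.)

[0,18] -6+35=29 >-5 → r--
[0,17] -6+34=28 >-5 → r--
[0,16] -6+31=25 >-5 → r--
[0,15] -6+29=23 >-5 → r--
[0,14] -6+27=21 >-5 → r--
[0,13] -6+26=20 >-5 → r--
[0,12] -6+25=19 >-5 → r--
[0,11] -6+23=17 >-5 → r--
[0,10] -6+20=14 >-5 → r--
[0,9] -6+19=13 >-5 → r--

l=0, r=8, sum=12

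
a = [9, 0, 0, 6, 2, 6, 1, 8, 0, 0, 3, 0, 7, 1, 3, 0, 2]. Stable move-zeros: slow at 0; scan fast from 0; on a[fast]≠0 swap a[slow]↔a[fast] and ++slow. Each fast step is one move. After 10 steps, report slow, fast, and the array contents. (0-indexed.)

slow=6, fast=10, a=[9, 6, 2, 6, 1, 8, 0, 0, 0, 0, 3, 0, 7, 1, 3, 0, 2]

slow=0 fast=0: a[fast]=9≠0 swap→a[0]=9, slow++,fast++
slow=1 fast=1: a[fast]=0, fast++
slow=1 fast=2: a[fast]=0, fast++
slow=1 fast=3: a[fast]=6≠0 swap→a[1]=6, slow++,fast++
slow=2 fast=4: a[fast]=2≠0 swap→a[2]=2, slow++,fast++
slow=3 fast=5: a[fast]=6≠0 swap→a[3]=6, slow++,fast++
slow=4 fast=6: a[fast]=1≠0 swap→a[4]=1, slow++,fast++
slow=5 fast=7: a[fast]=8≠0 swap→a[5]=8, slow++,fast++
slow=6 fast=8: a[fast]=0, fast++
slow=6 fast=9: a[fast]=0, fast++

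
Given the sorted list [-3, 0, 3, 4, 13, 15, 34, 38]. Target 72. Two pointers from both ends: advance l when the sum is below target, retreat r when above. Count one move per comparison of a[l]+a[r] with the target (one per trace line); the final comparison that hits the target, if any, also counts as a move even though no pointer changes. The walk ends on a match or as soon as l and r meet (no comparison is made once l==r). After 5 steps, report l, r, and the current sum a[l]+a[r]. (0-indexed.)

[0,7] -3+38=35 <72 → l++
[1,7] 0+38=38 <72 → l++
[2,7] 3+38=41 <72 → l++
[3,7] 4+38=42 <72 → l++
[4,7] 13+38=51 <72 → l++

l=5, r=7, sum=53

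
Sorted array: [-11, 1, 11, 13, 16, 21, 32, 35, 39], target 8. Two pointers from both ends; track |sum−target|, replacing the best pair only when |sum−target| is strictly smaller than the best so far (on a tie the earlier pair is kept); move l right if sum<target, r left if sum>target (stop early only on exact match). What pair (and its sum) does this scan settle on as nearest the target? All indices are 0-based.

pair (-11, 21) with sum 10 (|Δ|=2)

l=0 r=8: -11+39=28 d=20 *, r--
l=0 r=7: -11+35=24 d=16 *, r--
l=0 r=6: -11+32=21 d=13 *, r--
l=0 r=5: -11+21=10 d=2 *, r--
l=0 r=4: -11+16=5 d=3, l++
l=1 r=4: 1+16=17 d=9, r--
l=1 r=3: 1+13=14 d=6, r--
l=1 r=2: 1+11=12 d=4, r--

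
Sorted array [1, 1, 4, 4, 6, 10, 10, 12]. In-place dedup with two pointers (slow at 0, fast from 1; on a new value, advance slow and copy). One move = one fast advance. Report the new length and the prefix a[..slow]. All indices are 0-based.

slow=0 fast=1: a[fast]=1=a[slow] dup, fast++
slow=0 fast=2: a[fast]=4≠a[slow]=1 write a[1]=4, slow++,fast++
slow=1 fast=3: a[fast]=4=a[slow] dup, fast++
slow=1 fast=4: a[fast]=6≠a[slow]=4 write a[2]=6, slow++,fast++
slow=2 fast=5: a[fast]=10≠a[slow]=6 write a[3]=10, slow++,fast++
slow=3 fast=6: a[fast]=10=a[slow] dup, fast++
slow=3 fast=7: a[fast]=12≠a[slow]=10 write a[4]=12, slow++,fast++

length 5; prefix = [1, 4, 6, 10, 12]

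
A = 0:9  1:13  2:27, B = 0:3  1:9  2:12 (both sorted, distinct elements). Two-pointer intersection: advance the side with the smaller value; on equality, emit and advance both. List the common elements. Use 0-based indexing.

[i=0,j=0] 9>3 → j++
[i=0,j=1] 9==9 emit → i++,j++
[i=1,j=2] 13>12 → j++

intersection = [9]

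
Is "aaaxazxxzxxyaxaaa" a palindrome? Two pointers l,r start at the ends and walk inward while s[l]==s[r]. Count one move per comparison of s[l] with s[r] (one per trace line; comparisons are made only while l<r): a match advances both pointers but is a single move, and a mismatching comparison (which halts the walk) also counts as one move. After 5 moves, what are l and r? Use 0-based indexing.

l=5, r=11

l=0 r=16: 'a'=='a', l++,r--
l=1 r=15: 'a'=='a', l++,r--
l=2 r=14: 'a'=='a', l++,r--
l=3 r=13: 'x'=='x', l++,r--
l=4 r=12: 'a'=='a', l++,r--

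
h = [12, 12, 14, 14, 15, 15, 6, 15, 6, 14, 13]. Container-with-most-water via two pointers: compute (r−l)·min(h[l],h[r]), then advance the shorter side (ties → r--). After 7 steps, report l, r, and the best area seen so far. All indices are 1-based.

l=5, r=8, best area=120

l=1 r=11: min(12,13)*10=120 best=120 *, l++
l=2 r=11: min(12,13)*9=108 best=120, l++
l=3 r=11: min(14,13)*8=104 best=120, r--
l=3 r=10: min(14,14)*7=98 best=120, r--
l=3 r=9: min(14,6)*6=36 best=120, r--
l=3 r=8: min(14,15)*5=70 best=120, l++
l=4 r=8: min(14,15)*4=56 best=120, l++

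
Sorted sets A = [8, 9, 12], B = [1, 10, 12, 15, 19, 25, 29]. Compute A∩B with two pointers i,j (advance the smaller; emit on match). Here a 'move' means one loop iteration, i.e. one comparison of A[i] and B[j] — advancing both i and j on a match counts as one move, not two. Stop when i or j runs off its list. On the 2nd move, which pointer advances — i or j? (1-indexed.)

i

i=1 j=1: 8>1, j++
i=1 j=2: 8<10, i++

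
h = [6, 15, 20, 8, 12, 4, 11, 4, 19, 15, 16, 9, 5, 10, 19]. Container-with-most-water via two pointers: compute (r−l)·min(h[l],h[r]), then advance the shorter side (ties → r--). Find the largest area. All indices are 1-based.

max area = 228

l=1 r=15: min(6,19)*14=84 best=84 *, l++
l=2 r=15: min(15,19)*13=195 best=195 *, l++
l=3 r=15: min(20,19)*12=228 best=228 *, r--
l=3 r=14: min(20,10)*11=110 best=228, r--
l=3 r=13: min(20,5)*10=50 best=228, r--
l=3 r=12: min(20,9)*9=81 best=228, r--
l=3 r=11: min(20,16)*8=128 best=228, r--
l=3 r=10: min(20,15)*7=105 best=228, r--
l=3 r=9: min(20,19)*6=114 best=228, r--
l=3 r=8: min(20,4)*5=20 best=228, r--
l=3 r=7: min(20,11)*4=44 best=228, r--
l=3 r=6: min(20,4)*3=12 best=228, r--
l=3 r=5: min(20,12)*2=24 best=228, r--
l=3 r=4: min(20,8)*1=8 best=228, r--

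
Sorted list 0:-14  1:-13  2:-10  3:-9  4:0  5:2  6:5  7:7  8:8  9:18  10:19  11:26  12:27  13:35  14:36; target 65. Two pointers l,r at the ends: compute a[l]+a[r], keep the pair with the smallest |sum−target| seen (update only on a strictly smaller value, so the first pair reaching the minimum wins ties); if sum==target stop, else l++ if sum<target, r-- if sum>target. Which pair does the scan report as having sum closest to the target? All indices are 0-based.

pair (27, 36) with sum 63 (|Δ|=2)

l=0 r=14: -14+36=22 d=43 *, l++
l=1 r=14: -13+36=23 d=42 *, l++
l=2 r=14: -10+36=26 d=39 *, l++
l=3 r=14: -9+36=27 d=38 *, l++
l=4 r=14: 0+36=36 d=29 *, l++
l=5 r=14: 2+36=38 d=27 *, l++
l=6 r=14: 5+36=41 d=24 *, l++
l=7 r=14: 7+36=43 d=22 *, l++
l=8 r=14: 8+36=44 d=21 *, l++
l=9 r=14: 18+36=54 d=11 *, l++
l=10 r=14: 19+36=55 d=10 *, l++
l=11 r=14: 26+36=62 d=3 *, l++
l=12 r=14: 27+36=63 d=2 *, l++
l=13 r=14: 35+36=71 d=6, r--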